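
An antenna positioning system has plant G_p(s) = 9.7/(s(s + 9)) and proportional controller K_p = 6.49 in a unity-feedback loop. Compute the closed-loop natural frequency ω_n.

ω_n = 7.93 rad/s

1 + K_p·G_p(s) = 0 gives s² + 9s + 62.95 = 0.
Matching s² + 2ζω_n s + ω_n²: ω_n = √62.95 = 7.934 rad/s and 2ζω_n = 9, so ζ = 9/(2·7.934) = 0.567.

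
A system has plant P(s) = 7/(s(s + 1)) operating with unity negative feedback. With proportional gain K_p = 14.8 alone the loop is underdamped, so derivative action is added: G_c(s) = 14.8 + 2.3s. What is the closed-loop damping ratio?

Forward path: (14.8 + 2.3s)·7/(s(s+1)). The closed-loop characteristic equation is s² + (1 + 7·2.3)s + 7·14.8 = 0.
That is s² + 17.1s + 103.6 = 0, so ω_n = 10.18 rad/s and ζ = 17.1/(2·10.18) = 0.84.

ζ = 0.84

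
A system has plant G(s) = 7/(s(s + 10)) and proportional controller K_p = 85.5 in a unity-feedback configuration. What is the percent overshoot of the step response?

51.9%

The closed-loop denominator s² + 10s + 598.5 gives ω_n = √598.5 = 24.46 and ζ = 10/(2ω_n) = 0.2044.
%OS = 100·exp(−πζ/√(1−ζ²)) = 100·exp(−π·0.2044/√0.9582) = 51.9%.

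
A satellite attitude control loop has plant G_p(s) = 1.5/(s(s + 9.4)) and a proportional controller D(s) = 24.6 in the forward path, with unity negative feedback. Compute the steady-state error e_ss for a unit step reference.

The open loop D(s)G_p(s) has a pole at the origin (type 1), so the static position error constant is infinite and e_ss = 1/(1+∞) = 0.

0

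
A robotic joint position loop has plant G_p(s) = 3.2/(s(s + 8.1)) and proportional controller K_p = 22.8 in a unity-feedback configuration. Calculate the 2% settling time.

Closed-loop characteristic equation: s² + 8.1s + 72.96 = 0, so ω_n = 8.542 rad/s and ζ = 8.1/(2·8.542) = 0.4741.
2% settling time T_s ≈ 4/(ζω_n) = 4/4.05 = 0.988 s.

T_s ≈ 0.988 s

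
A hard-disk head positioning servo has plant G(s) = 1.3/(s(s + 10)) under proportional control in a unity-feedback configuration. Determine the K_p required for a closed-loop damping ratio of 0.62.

K_p = 50

Closed-loop characteristic equation: s² + 10s + K_p·1.3 = 0.
So ω_n = √(1.3K_p) and 2ζω_n = 10, giving ζ = 10/(2√(1.3K_p)).
Setting ζ = 0.62: √(1.3K_p) = 10/(2·0.62) = 8.065, so K_p = 65.04/1.3 = 50.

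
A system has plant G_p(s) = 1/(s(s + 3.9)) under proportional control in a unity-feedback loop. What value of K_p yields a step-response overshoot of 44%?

K_p = 59.5

From %OS = 100·exp(−πζ/√(1−ζ²)) = 44%, ζ = −ln(0.44)/√(π²+ln²(0.44)) = 0.2528.
Characteristic equation s² + 3.9s + 1K_p = 0 gives ζ = 3.9/(2√(1K_p)).
Setting ζ = 0.2528: √(1K_p) = 3.9/(2·0.2528) = 7.713, so K_p = 59.48/1 = 59.5.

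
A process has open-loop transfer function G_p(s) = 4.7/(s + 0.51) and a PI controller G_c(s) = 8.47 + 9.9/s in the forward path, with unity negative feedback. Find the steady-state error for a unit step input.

0

The open loop G_c(s)G_p(s) has a pole at the origin (type 1), so the static position error constant is infinite and e_ss = 1/(1+∞) = 0.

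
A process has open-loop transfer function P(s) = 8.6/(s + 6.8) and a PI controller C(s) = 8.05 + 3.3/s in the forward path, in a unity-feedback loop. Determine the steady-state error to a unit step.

0

The open loop C(s)P(s) has a pole at the origin (type 1), so the static position error constant is infinite and e_ss = 1/(1+∞) = 0.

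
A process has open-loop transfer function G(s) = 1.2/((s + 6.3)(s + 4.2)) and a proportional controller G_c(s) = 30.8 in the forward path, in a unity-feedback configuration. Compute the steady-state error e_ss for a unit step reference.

0.417

The loop is type 0. Static position error constant K_pos = G_c(0)·G(0) = 30.8·0.04535 = 1.397.
Steady-state error to a unit step: e_ss = 1/(1+K_pos) = 1/2.397 = 0.417.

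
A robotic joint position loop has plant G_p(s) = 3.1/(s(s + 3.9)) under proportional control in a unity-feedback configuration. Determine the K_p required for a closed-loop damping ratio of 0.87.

K_p = 1.62

Closed-loop characteristic equation: s² + 3.9s + K_p·3.1 = 0.
So ω_n = √(3.1K_p) and 2ζω_n = 3.9, giving ζ = 3.9/(2√(3.1K_p)).
Setting ζ = 0.87: √(3.1K_p) = 3.9/(2·0.87) = 2.241, so K_p = 5.024/3.1 = 1.62.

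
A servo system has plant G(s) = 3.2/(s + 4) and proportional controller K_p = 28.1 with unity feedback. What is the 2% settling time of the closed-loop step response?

Closed-loop transfer function: T(s) = K_p·G(s)/(1 + K_p·G(s)) = 89.92/(s + 4 + 89.92) = 89.92/(s + 93.92).
Time constant τ = 1/93.92 = 0.01065 s, so the 2% settling time is about 4τ = 0.0426 s.

T_s ≈ 0.0426 s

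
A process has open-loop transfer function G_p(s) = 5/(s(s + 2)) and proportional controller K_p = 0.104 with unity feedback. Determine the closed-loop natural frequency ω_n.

With unity feedback the closed-loop characteristic equation is s² + 2s + 0.104·5 = s² + 2s + 0.52 = 0.
Matching s² + 2ζω_n s + ω_n²: ω_n = √0.52 = 0.7211 rad/s and 2ζω_n = 2, so ζ = 2/(2·0.7211) = 1.39.

ω_n = 0.721 rad/s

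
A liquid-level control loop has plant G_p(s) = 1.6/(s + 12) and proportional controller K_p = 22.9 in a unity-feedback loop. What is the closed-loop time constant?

Closed-loop transfer function: T(s) = K_p·G_p(s)/(1 + K_p·G_p(s)) = 36.64/(s + 12 + 36.64) = 36.64/(s + 48.64).
Time constant τ = 1/48.64 = 0.0206 s.

τ = 0.0206 s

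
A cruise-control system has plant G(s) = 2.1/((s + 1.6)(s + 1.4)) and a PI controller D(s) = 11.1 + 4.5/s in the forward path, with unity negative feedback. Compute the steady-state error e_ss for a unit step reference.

The open loop D(s)G(s) has a pole at the origin (type 1), so the static position error constant is infinite and e_ss = 1/(1+∞) = 0.

0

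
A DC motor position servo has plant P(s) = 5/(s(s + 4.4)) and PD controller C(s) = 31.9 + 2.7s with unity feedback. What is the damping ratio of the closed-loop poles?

Forward path: (31.9 + 2.7s)·5/(s(s+4.4)). The closed-loop characteristic equation is s² + (4.4 + 5·2.7)s + 5·31.9 = 0.
That is s² + 17.9s + 159.5 = 0, so ω_n = 12.63 rad/s and ζ = 17.9/(2·12.63) = 0.7087.

ζ = 0.709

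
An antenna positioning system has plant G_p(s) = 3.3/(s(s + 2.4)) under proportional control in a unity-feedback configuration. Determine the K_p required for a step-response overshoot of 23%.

From %OS = 100·exp(−πζ/√(1−ζ²)) = 23%, ζ = −ln(0.23)/√(π²+ln²(0.23)) = 0.4237.
Characteristic equation s² + 2.4s + 3.3K_p = 0 gives ζ = 2.4/(2√(3.3K_p)).
Setting ζ = 0.4237: √(3.3K_p) = 2.4/(2·0.4237) = 2.832, so K_p = 8.02/3.3 = 2.43.

K_p = 2.43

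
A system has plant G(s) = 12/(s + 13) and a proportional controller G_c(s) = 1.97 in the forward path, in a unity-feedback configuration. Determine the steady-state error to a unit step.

0.355

The loop is type 0. Static position error constant K_pos = G_c(0)·G(0) = 1.97·0.9231 = 1.818.
Steady-state error to a unit step: e_ss = 1/(1+K_pos) = 1/2.818 = 0.355.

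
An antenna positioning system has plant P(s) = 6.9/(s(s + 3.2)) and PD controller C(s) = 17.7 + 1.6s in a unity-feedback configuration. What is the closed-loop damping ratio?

ζ = 0.644

Forward path: (17.7 + 1.6s)·6.9/(s(s+3.2)). The closed-loop characteristic equation is s² + (3.2 + 6.9·1.6)s + 6.9·17.7 = 0.
That is s² + 14.24s + 122.1 = 0, so ω_n = 11.05 rad/s and ζ = 14.24/(2·11.05) = 0.6443.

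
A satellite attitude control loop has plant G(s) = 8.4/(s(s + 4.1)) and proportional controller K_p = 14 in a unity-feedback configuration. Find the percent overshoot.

54.6%

Closed-loop characteristic equation: s² + 4.1s + 117.6 = 0, so ω_n = 10.84 rad/s and ζ = 4.1/(2·10.84) = 0.189.
%OS = 100·exp(−πζ/√(1−ζ²)) = 100·exp(−π·0.189/√0.9643) = 54.6%.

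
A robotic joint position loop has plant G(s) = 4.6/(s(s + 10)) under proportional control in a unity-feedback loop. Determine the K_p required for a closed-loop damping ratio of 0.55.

Closed-loop characteristic equation: s² + 10s + K_p·4.6 = 0.
So ω_n = √(4.6K_p) and 2ζω_n = 10, giving ζ = 10/(2√(4.6K_p)).
Setting ζ = 0.55: √(4.6K_p) = 10/(2·0.55) = 9.091, so K_p = 82.64/4.6 = 18.

K_p = 18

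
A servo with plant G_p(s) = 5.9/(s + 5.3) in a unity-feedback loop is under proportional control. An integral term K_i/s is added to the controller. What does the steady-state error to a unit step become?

0

The integrator makes K_pos = lim_{s→0} C(s)G(s) infinite, so e_ss = 1/(1+K_pos) = 0.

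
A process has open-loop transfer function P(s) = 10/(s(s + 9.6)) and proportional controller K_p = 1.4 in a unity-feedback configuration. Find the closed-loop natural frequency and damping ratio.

ω_n = 3.74 rad/s, ζ = 1.28

The closed-loop denominator is s(s+9.6) + 1.4·10 = s² + 9.6s + 14.
Matching s² + 2ζω_n s + ω_n²: ω_n = √14 = 3.742 rad/s and 2ζω_n = 9.6, so ζ = 9.6/(2·3.742) = 1.28.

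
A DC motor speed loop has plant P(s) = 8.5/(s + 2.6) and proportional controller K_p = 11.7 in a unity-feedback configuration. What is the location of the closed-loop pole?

Closed-loop transfer function: T(s) = K_p·P(s)/(1 + K_p·P(s)) = 99.45/(s + 2.6 + 99.45) = 99.45/(s + 102).
The closed-loop pole is at s = −102.

s = -102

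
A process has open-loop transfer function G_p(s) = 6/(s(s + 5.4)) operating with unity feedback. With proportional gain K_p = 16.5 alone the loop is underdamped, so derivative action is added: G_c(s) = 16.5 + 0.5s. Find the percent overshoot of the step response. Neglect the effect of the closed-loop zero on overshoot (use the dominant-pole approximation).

Forward path: (16.5 + 0.5s)·6/(s(s+5.4)). The closed-loop characteristic equation is s² + (5.4 + 6·0.5)s + 6·16.5 = 0.
That is s² + 8.4s + 99 = 0, so ω_n = 9.95 rad/s and ζ = 8.4/(2·9.95) = 0.4221.
%OS = 100·exp(−πζ/√(1−ζ²)) = 23.2%.

23.2%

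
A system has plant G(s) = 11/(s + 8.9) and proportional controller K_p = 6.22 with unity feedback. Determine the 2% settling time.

Closed-loop transfer function: T(s) = K_p·G(s)/(1 + K_p·G(s)) = 68.42/(s + 8.9 + 68.42) = 68.42/(s + 77.32).
Time constant τ = 1/77.32 = 0.01293 s, so the 2% settling time is about 4τ = 0.0517 s.

T_s ≈ 0.0517 s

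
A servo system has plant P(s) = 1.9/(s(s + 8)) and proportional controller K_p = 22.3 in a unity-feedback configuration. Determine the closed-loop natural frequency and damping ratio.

ω_n = 6.51 rad/s, ζ = 0.615

With unity feedback the closed-loop characteristic equation is s² + 8s + 22.3·1.9 = s² + 8s + 42.37 = 0.
Matching s² + 2ζω_n s + ω_n²: ω_n = √42.37 = 6.509 rad/s and 2ζω_n = 8, so ζ = 8/(2·6.509) = 0.615.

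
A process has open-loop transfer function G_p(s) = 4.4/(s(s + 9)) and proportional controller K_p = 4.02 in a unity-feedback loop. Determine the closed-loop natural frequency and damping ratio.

ω_n = 4.21 rad/s, ζ = 1.07

1 + K_p·G_p(s) = 0 gives s² + 9s + 17.69 = 0.
So ω_n² = 17.69 ⇒ ω_n = 4.206 rad/s, and ζ = 9/(2ω_n) = 1.07.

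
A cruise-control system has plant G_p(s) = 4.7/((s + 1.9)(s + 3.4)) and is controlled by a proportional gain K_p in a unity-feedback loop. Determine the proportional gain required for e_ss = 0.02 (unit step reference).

K_p = 67.3

The loop is type 0, so e_ss(step) = 1/(1 + K_pos) with K_pos = K_p·G_p(0).
G_p(0) = 0.7276. Require 1/(1 + K_p·0.7276) = 0.02, so 1 + 0.7276·K_p = 50.
K_p = (50 − 1)/0.7276 = 67.3.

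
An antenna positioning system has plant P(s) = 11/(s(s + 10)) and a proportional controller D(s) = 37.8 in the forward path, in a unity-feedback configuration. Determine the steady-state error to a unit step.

The open loop D(s)P(s) has a pole at the origin (type 1), so the static position error constant is infinite and e_ss = 1/(1+∞) = 0.

0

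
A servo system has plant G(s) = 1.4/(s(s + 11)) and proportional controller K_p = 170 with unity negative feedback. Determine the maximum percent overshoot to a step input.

30.2%

From 1 + K_pG(s) = 0: s² + 11s + 238 = 0 ⇒ ω_n = 15.43, ζ = 0.3565.
%OS = 100·exp(−πζ/√(1−ζ²)) = 100·exp(−π·0.3565/√0.8729) = 30.2%.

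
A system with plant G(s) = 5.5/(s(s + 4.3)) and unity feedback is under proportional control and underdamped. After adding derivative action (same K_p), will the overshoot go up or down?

decrease

The derivative term adds K·K_d to the s-coefficient of the characteristic equation, raising 2ζω_n while ω_n is unchanged; ζ increases, so overshoot decreases.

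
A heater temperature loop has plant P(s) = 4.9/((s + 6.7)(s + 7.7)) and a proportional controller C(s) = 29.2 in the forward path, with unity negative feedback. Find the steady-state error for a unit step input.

0.265

The loop is type 0. Static position error constant K_pos = C(0)·P(0) = 29.2·0.09498 = 2.773.
Steady-state error to a unit step: e_ss = 1/(1+K_pos) = 1/3.773 = 0.265.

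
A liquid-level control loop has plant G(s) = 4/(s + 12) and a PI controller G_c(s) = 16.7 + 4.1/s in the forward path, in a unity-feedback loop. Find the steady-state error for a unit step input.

The open loop G_c(s)G(s) has a pole at the origin (type 1), so the static position error constant is infinite and e_ss = 1/(1+∞) = 0.

0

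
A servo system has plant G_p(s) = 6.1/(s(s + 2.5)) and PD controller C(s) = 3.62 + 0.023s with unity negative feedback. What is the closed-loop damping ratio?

ζ = 0.281

Forward path: (3.62 + 0.023s)·6.1/(s(s+2.5)). The closed-loop characteristic equation is s² + (2.5 + 6.1·0.023)s + 6.1·3.62 = 0.
That is s² + 2.64s + 22.08 = 0, so ω_n = 4.699 rad/s and ζ = 2.64/(2·4.699) = 0.2809.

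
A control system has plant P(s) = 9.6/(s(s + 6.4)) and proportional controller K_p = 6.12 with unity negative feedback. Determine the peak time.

T_p = 0.451 s

The closed-loop denominator s² + 6.4s + 58.75 gives ω_n = √58.75 = 7.665 and ζ = 6.4/(2ω_n) = 0.4175.
Damped frequency ω_d = ω_n√(1−ζ²) = 6.965 rad/s, so peak time T_p = π/ω_d = 0.451 s.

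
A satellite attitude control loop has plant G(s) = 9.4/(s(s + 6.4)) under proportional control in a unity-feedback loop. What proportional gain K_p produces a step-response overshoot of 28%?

K_p = 7.72

From %OS = 100·exp(−πζ/√(1−ζ²)) = 28%, ζ = −ln(0.28)/√(π²+ln²(0.28)) = 0.3755.
Characteristic equation s² + 6.4s + 9.4K_p = 0 gives ζ = 6.4/(2√(9.4K_p)).
Setting ζ = 0.3755: √(9.4K_p) = 6.4/(2·0.3755) = 8.521, so K_p = 72.61/9.4 = 7.72.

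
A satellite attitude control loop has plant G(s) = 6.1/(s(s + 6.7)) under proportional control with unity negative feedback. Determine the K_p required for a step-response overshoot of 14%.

K_p = 6.54

From %OS = 100·exp(−πζ/√(1−ζ²)) = 14%, ζ = −ln(0.14)/√(π²+ln²(0.14)) = 0.5305.
Characteristic equation s² + 6.7s + 6.1K_p = 0 gives ζ = 6.7/(2√(6.1K_p)).
Setting ζ = 0.5305: √(6.1K_p) = 6.7/(2·0.5305) = 6.315, so K_p = 39.88/6.1 = 6.54.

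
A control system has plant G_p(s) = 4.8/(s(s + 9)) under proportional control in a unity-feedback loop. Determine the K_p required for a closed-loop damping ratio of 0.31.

K_p = 43.9

Closed-loop characteristic equation: s² + 9s + K_p·4.8 = 0.
So ω_n = √(4.8K_p) and 2ζω_n = 9, giving ζ = 9/(2√(4.8K_p)).
Setting ζ = 0.31: √(4.8K_p) = 9/(2·0.31) = 14.52, so K_p = 210.7/4.8 = 43.9.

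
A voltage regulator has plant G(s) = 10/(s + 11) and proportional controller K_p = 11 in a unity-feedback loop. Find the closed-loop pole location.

Closed-loop transfer function: T(s) = K_p·G(s)/(1 + K_p·G(s)) = 110/(s + 11 + 110) = 110/(s + 121).
The closed-loop pole is at s = −121.

s = -121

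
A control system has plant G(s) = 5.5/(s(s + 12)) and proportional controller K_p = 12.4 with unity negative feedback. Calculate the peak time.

T_p = 0.554 s

The closed-loop denominator s² + 12s + 68.2 gives ω_n = √68.2 = 8.258 and ζ = 12/(2ω_n) = 0.7265.
Damped frequency ω_d = ω_n√(1−ζ²) = 5.675 rad/s, so peak time T_p = π/ω_d = 0.554 s.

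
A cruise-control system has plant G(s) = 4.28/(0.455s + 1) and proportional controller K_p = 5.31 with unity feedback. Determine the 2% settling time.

T_s ≈ 0.0767 s

Closed loop: T(s) = K_p·G/(1+K_p·G) = 22.73/(0.455s + 1 + 22.73), with pole at s = −(1 + 22.73)/0.455 = −52.15.
τ = 1/52.15 = 0.01918 s, so 2% settling time ≈ 4τ = 0.0767 s.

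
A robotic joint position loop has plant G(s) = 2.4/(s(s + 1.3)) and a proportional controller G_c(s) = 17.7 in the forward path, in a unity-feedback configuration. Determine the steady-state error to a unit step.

The open loop G_c(s)G(s) has a pole at the origin (type 1), so the static position error constant is infinite and e_ss = 1/(1+∞) = 0.

0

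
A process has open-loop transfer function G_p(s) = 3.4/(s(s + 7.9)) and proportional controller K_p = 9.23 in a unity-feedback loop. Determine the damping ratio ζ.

ζ = 0.705

The closed-loop denominator is s(s+7.9) + 9.23·3.4 = s² + 7.9s + 31.38.
So ω_n² = 31.38 ⇒ ω_n = 5.602 rad/s, and ζ = 7.9/(2ω_n) = 0.705.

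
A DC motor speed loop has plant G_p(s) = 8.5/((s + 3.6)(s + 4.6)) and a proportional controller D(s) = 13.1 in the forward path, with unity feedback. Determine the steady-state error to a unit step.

The loop is type 0. Static position error constant K_pos = D(0)·G_p(0) = 13.1·0.5133 = 6.724.
Steady-state error to a unit step: e_ss = 1/(1+K_pos) = 1/7.724 = 0.129.

0.129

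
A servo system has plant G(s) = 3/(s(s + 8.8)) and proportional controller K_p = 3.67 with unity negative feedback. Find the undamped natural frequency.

The closed-loop denominator is s(s+8.8) + 3.67·3 = s² + 8.8s + 11.01.
So ω_n² = 11.01 ⇒ ω_n = 3.318 rad/s, and ζ = 8.8/(2ω_n) = 1.33.

ω_n = 3.32 rad/s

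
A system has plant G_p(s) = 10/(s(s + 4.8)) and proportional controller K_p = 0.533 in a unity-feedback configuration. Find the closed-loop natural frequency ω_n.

With unity feedback the closed-loop characteristic equation is s² + 4.8s + 0.533·10 = s² + 4.8s + 5.33 = 0.
Matching s² + 2ζω_n s + ω_n²: ω_n = √5.33 = 2.309 rad/s and 2ζω_n = 4.8, so ζ = 4.8/(2·2.309) = 1.04.

ω_n = 2.31 rad/s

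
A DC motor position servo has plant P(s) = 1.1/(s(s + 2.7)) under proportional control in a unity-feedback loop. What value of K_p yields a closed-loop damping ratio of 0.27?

K_p = 22.7

Closed-loop characteristic equation: s² + 2.7s + K_p·1.1 = 0.
So ω_n = √(1.1K_p) and 2ζω_n = 2.7, giving ζ = 2.7/(2√(1.1K_p)).
Setting ζ = 0.27: √(1.1K_p) = 2.7/(2·0.27) = 5, so K_p = 25/1.1 = 22.7.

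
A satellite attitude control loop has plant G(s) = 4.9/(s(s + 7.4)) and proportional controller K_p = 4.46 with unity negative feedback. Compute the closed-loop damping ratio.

ζ = 0.791

The closed-loop denominator is s(s+7.4) + 4.46·4.9 = s² + 7.4s + 21.85.
Matching s² + 2ζω_n s + ω_n²: ω_n = √21.85 = 4.675 rad/s and 2ζω_n = 7.4, so ζ = 7.4/(2·4.675) = 0.791.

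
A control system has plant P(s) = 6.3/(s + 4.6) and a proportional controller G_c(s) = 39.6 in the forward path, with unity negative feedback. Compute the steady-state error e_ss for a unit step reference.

The loop is type 0. Static position error constant K_pos = G_c(0)·P(0) = 39.6·1.37 = 54.23.
Steady-state error to a unit step: e_ss = 1/(1+K_pos) = 1/55.23 = 0.0181.

0.0181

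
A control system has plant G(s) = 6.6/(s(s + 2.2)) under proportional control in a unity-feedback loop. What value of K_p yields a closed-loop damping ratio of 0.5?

K_p = 0.733

Closed-loop characteristic equation: s² + 2.2s + K_p·6.6 = 0.
So ω_n = √(6.6K_p) and 2ζω_n = 2.2, giving ζ = 2.2/(2√(6.6K_p)).
Setting ζ = 0.5: √(6.6K_p) = 2.2/(2·0.5) = 2.2, so K_p = 4.84/6.6 = 0.733.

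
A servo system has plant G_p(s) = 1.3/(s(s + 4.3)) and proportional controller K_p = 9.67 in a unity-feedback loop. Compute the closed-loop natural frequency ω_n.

ω_n = 3.55 rad/s

The closed-loop denominator is s(s+4.3) + 9.67·1.3 = s² + 4.3s + 12.57.
Matching s² + 2ζω_n s + ω_n²: ω_n = √12.57 = 3.546 rad/s and 2ζω_n = 4.3, so ζ = 4.3/(2·3.546) = 0.606.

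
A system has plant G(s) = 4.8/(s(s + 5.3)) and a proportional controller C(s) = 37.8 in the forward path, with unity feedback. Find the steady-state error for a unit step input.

The open loop C(s)G(s) has a pole at the origin (type 1), so the static position error constant is infinite and e_ss = 1/(1+∞) = 0.

0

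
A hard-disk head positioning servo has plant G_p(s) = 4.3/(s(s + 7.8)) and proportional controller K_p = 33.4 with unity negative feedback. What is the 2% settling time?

T_s ≈ 1.03 s

The closed-loop denominator s² + 7.8s + 143.6 gives ω_n = √143.6 = 11.98 and ζ = 7.8/(2ω_n) = 0.3254.
2% settling time T_s ≈ 4/(ζω_n) = 4/3.9 = 1.03 s.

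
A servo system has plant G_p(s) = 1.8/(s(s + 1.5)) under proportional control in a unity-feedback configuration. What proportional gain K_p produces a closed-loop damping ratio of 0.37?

K_p = 2.28

Closed-loop characteristic equation: s² + 1.5s + K_p·1.8 = 0.
So ω_n = √(1.8K_p) and 2ζω_n = 1.5, giving ζ = 1.5/(2√(1.8K_p)).
Setting ζ = 0.37: √(1.8K_p) = 1.5/(2·0.37) = 2.027, so K_p = 4.109/1.8 = 2.28.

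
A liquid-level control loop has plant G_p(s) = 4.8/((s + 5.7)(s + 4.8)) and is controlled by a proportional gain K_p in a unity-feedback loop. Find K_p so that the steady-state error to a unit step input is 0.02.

K_p = 279

The loop is type 0, so e_ss(step) = 1/(1 + K_pos) with K_pos = K_p·G_p(0).
G_p(0) = 0.1754. Require 1/(1 + K_p·0.1754) = 0.02, so 1 + 0.1754·K_p = 50.
K_p = (50 − 1)/0.1754 = 279.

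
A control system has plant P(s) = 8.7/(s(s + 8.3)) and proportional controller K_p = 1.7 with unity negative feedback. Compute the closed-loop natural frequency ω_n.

ω_n = 3.85 rad/s

1 + K_p·P(s) = 0 gives s² + 8.3s + 14.79 = 0.
So ω_n² = 14.79 ⇒ ω_n = 3.846 rad/s, and ζ = 8.3/(2ω_n) = 1.08.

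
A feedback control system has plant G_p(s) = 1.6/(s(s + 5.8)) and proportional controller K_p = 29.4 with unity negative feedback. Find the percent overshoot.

The closed-loop denominator s² + 5.8s + 47.04 gives ω_n = √47.04 = 6.859 and ζ = 5.8/(2ω_n) = 0.4228.
%OS = 100·exp(−πζ/√(1−ζ²)) = 100·exp(−π·0.4228/√0.8212) = 23.1%.

23.1%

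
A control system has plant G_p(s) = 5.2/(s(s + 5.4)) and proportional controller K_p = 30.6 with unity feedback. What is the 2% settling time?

T_s ≈ 1.48 s

Closed-loop characteristic equation: s² + 5.4s + 159.1 = 0, so ω_n = 12.61 rad/s and ζ = 5.4/(2·12.61) = 0.214.
2% settling time T_s ≈ 4/(ζω_n) = 4/2.7 = 1.48 s.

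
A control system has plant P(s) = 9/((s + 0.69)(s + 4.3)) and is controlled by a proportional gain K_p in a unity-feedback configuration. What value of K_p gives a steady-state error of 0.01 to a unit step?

K_p = 32.6

Steady-state error for a unit step on this type-0 loop is 1/(1 + K_p·P(0)).
P(0) = 3.033. Require 1/(1 + K_p·3.033) = 0.01, so 1 + 3.033·K_p = 100.
K_p = (100 − 1)/3.033 = 32.6.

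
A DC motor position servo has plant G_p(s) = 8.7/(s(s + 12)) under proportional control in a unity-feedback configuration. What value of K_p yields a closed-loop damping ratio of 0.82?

K_p = 6.15

Closed-loop characteristic equation: s² + 12s + K_p·8.7 = 0.
So ω_n = √(8.7K_p) and 2ζω_n = 12, giving ζ = 12/(2√(8.7K_p)).
Setting ζ = 0.82: √(8.7K_p) = 12/(2·0.82) = 7.317, so K_p = 53.54/8.7 = 6.15.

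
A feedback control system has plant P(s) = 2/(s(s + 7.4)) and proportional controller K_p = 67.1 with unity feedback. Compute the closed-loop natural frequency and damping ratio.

The closed-loop denominator is s(s+7.4) + 67.1·2 = s² + 7.4s + 134.2.
So ω_n² = 134.2 ⇒ ω_n = 11.58 rad/s, and ζ = 7.4/(2ω_n) = 0.319.

ω_n = 11.6 rad/s, ζ = 0.319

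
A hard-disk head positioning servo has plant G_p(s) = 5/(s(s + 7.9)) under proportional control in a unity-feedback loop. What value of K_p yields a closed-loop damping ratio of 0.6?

Closed-loop characteristic equation: s² + 7.9s + K_p·5 = 0.
So ω_n = √(5K_p) and 2ζω_n = 7.9, giving ζ = 7.9/(2√(5K_p)).
Setting ζ = 0.6: √(5K_p) = 7.9/(2·0.6) = 6.583, so K_p = 43.34/5 = 8.67.

K_p = 8.67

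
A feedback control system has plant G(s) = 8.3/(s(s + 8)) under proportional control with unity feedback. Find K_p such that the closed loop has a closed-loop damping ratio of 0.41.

K_p = 11.5

Closed-loop characteristic equation: s² + 8s + K_p·8.3 = 0.
So ω_n = √(8.3K_p) and 2ζω_n = 8, giving ζ = 8/(2√(8.3K_p)).
Setting ζ = 0.41: √(8.3K_p) = 8/(2·0.41) = 9.756, so K_p = 95.18/8.3 = 11.5.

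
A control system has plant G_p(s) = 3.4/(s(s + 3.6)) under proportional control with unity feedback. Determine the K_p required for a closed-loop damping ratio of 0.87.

Closed-loop characteristic equation: s² + 3.6s + K_p·3.4 = 0.
So ω_n = √(3.4K_p) and 2ζω_n = 3.6, giving ζ = 3.6/(2√(3.4K_p)).
Setting ζ = 0.87: √(3.4K_p) = 3.6/(2·0.87) = 2.069, so K_p = 4.281/3.4 = 1.26.

K_p = 1.26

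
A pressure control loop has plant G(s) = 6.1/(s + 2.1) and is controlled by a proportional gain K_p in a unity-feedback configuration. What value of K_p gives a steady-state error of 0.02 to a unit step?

The loop is type 0, so e_ss(step) = 1/(1 + K_pos) with K_pos = K_p·G(0).
G(0) = 2.905. Require 1/(1 + K_p·2.905) = 0.02, so 1 + 2.905·K_p = 50.
K_p = (50 − 1)/2.905 = 16.9.

K_p = 16.9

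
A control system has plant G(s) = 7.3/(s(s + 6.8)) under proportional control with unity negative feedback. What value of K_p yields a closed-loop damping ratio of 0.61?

Closed-loop characteristic equation: s² + 6.8s + K_p·7.3 = 0.
So ω_n = √(7.3K_p) and 2ζω_n = 6.8, giving ζ = 6.8/(2√(7.3K_p)).
Setting ζ = 0.61: √(7.3K_p) = 6.8/(2·0.61) = 5.574, so K_p = 31.07/7.3 = 4.26.

K_p = 4.26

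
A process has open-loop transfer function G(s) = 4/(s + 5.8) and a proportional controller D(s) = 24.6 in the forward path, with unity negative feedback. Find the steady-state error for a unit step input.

0.0557

The loop is type 0. Static position error constant K_pos = D(0)·G(0) = 24.6·0.6897 = 16.97.
Steady-state error to a unit step: e_ss = 1/(1+K_pos) = 1/17.97 = 0.0557.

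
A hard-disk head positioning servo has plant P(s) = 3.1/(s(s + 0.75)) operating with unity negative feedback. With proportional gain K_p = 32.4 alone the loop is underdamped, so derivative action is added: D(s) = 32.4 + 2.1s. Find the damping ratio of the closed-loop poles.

Forward path: (32.4 + 2.1s)·3.1/(s(s+0.75)). The closed-loop characteristic equation is s² + (0.75 + 3.1·2.1)s + 3.1·32.4 = 0.
That is s² + 7.26s + 100.4 = 0, so ω_n = 10.02 rad/s and ζ = 7.26/(2·10.02) = 0.3622.

ζ = 0.362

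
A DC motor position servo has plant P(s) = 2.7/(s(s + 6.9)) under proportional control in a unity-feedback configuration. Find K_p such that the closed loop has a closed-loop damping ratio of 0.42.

K_p = 25

Closed-loop characteristic equation: s² + 6.9s + K_p·2.7 = 0.
So ω_n = √(2.7K_p) and 2ζω_n = 6.9, giving ζ = 6.9/(2√(2.7K_p)).
Setting ζ = 0.42: √(2.7K_p) = 6.9/(2·0.42) = 8.214, so K_p = 67.47/2.7 = 25.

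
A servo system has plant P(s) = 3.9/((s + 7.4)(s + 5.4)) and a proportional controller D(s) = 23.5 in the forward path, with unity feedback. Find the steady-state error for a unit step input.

0.304

The loop is type 0. Static position error constant K_pos = D(0)·P(0) = 23.5·0.0976 = 2.294.
Steady-state error to a unit step: e_ss = 1/(1+K_pos) = 1/3.294 = 0.304.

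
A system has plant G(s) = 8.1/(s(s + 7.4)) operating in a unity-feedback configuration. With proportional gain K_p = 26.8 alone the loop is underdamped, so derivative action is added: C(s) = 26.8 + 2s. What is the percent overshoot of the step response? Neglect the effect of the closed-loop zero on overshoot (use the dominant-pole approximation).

1.5%

Forward path: (26.8 + 2s)·8.1/(s(s+7.4)). The closed-loop characteristic equation is s² + (7.4 + 8.1·2)s + 8.1·26.8 = 0.
That is s² + 23.6s + 217.1 = 0, so ω_n = 14.73 rad/s and ζ = 23.6/(2·14.73) = 0.8009.
%OS = 100·exp(−πζ/√(1−ζ²)) = 1.5%.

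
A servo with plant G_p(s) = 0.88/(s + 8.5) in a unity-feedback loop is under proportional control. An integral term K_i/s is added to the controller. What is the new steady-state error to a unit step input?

0

Adding integral action puts a pole at s = 0 in the forward path, raising the system type to 1; a type-1 loop has zero steady-state error to a step.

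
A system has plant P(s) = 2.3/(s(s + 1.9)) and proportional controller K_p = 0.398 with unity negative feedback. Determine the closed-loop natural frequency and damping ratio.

ω_n = 0.957 rad/s, ζ = 0.993

The closed-loop denominator is s(s+1.9) + 0.398·2.3 = s² + 1.9s + 0.9154.
So ω_n² = 0.9154 ⇒ ω_n = 0.9568 rad/s, and ζ = 1.9/(2ω_n) = 0.993.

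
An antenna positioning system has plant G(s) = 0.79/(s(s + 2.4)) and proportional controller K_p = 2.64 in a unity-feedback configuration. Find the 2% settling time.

T_s ≈ 3.33 s

The closed-loop denominator s² + 2.4s + 2.086 gives ω_n = √2.086 = 1.444 and ζ = 2.4/(2ω_n) = 0.8309.
2% settling time T_s ≈ 4/(ζω_n) = 4/1.2 = 3.33 s.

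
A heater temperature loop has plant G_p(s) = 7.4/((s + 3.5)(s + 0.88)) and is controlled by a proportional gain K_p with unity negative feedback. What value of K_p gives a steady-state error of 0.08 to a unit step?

For a type-0 loop with proportional control, e_ss = 1/(1 + K_p·G_p(0)).
G_p(0) = 2.403. Require 1/(1 + K_p·2.403) = 0.08, so 1 + 2.403·K_p = 12.5.
K_p = (12.5 − 1)/2.403 = 4.79.

K_p = 4.79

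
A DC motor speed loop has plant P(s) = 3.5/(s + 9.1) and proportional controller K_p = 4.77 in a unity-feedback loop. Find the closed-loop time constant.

Closed-loop transfer function: T(s) = K_p·P(s)/(1 + K_p·P(s)) = 16.7/(s + 9.1 + 16.7) = 16.7/(s + 25.8).
Time constant τ = 1/25.8 = 0.0388 s.

τ = 0.0388 s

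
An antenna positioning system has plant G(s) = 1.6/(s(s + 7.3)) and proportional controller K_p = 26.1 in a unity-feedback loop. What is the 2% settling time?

Closed-loop characteristic equation: s² + 7.3s + 41.76 = 0, so ω_n = 6.462 rad/s and ζ = 7.3/(2·6.462) = 0.5648.
2% settling time T_s ≈ 4/(ζω_n) = 4/3.65 = 1.1 s.

T_s ≈ 1.1 s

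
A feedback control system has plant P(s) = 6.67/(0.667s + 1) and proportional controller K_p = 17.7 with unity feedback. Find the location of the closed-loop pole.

s = -178.5

Closed loop: T(s) = K_p·P/(1+K_p·P) = 118.1/(0.667s + 1 + 118.1), with pole at s = −(1 + 118.1)/0.667 = −178.5.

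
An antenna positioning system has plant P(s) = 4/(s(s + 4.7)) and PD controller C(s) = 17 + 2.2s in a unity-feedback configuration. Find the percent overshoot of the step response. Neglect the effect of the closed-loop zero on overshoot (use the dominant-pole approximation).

Forward path: (17 + 2.2s)·4/(s(s+4.7)). The closed-loop characteristic equation is s² + (4.7 + 4·2.2)s + 4·17 = 0.
That is s² + 13.5s + 68 = 0, so ω_n = 8.246 rad/s and ζ = 13.5/(2·8.246) = 0.8186.
%OS = 100·exp(−πζ/√(1−ζ²)) = 1.14%.

1.14%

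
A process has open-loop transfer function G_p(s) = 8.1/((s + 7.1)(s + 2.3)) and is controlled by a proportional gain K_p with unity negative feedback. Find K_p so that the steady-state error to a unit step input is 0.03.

K_p = 65.2

Steady-state error for a unit step on this type-0 loop is 1/(1 + K_p·G_p(0)).
G_p(0) = 0.496. Require 1/(1 + K_p·0.496) = 0.03, so 1 + 0.496·K_p = 33.33.
K_p = (33.33 − 1)/0.496 = 65.2.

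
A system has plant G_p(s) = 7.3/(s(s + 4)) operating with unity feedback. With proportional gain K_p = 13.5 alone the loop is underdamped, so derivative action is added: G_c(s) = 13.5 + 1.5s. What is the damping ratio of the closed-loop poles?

ζ = 0.753

Forward path: (13.5 + 1.5s)·7.3/(s(s+4)). The closed-loop characteristic equation is s² + (4 + 7.3·1.5)s + 7.3·13.5 = 0.
That is s² + 14.95s + 98.55 = 0, so ω_n = 9.927 rad/s and ζ = 14.95/(2·9.927) = 0.753.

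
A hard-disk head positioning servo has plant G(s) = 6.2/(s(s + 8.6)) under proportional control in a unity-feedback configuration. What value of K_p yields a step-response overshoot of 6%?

From %OS = 100·exp(−πζ/√(1−ζ²)) = 6%, ζ = −ln(0.06)/√(π²+ln²(0.06)) = 0.6671.
Characteristic equation s² + 8.6s + 6.2K_p = 0 gives ζ = 8.6/(2√(6.2K_p)).
Setting ζ = 0.6671: √(6.2K_p) = 8.6/(2·0.6671) = 6.446, so K_p = 41.55/6.2 = 6.7.

K_p = 6.7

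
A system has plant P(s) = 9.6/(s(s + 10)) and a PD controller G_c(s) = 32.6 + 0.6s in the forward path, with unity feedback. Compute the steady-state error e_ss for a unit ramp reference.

The loop has one pole at the origin (type 1). Velocity error constant K_v = lim_{s→0} s·G_c(s)P(s) = 32.6·9.6/10 = 31.3.
Steady-state error to a unit ramp: e_ss = 1/K_v = 0.032.

0.032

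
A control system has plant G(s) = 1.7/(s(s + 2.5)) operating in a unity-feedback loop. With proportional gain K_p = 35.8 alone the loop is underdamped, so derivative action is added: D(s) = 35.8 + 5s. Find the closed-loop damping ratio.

Forward path: (35.8 + 5s)·1.7/(s(s+2.5)). The closed-loop characteristic equation is s² + (2.5 + 1.7·5)s + 1.7·35.8 = 0.
That is s² + 11s + 60.86 = 0, so ω_n = 7.801 rad/s and ζ = 11/(2·7.801) = 0.705.

ζ = 0.705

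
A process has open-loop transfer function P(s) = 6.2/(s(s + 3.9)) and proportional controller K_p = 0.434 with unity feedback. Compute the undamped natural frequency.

With unity feedback the closed-loop characteristic equation is s² + 3.9s + 0.434·6.2 = s² + 3.9s + 2.691 = 0.
So ω_n² = 2.691 ⇒ ω_n = 1.64 rad/s, and ζ = 3.9/(2ω_n) = 1.19.

ω_n = 1.64 rad/s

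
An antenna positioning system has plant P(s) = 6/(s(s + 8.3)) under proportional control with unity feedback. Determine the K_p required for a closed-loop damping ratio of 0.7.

K_p = 5.86

Closed-loop characteristic equation: s² + 8.3s + K_p·6 = 0.
So ω_n = √(6K_p) and 2ζω_n = 8.3, giving ζ = 8.3/(2√(6K_p)).
Setting ζ = 0.7: √(6K_p) = 8.3/(2·0.7) = 5.929, so K_p = 35.15/6 = 5.86.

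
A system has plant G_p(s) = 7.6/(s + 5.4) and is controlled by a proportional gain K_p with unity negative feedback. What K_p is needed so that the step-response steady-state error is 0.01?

Steady-state error for a unit step on this type-0 loop is 1/(1 + K_p·G_p(0)).
G_p(0) = 1.407. Require 1/(1 + K_p·1.407) = 0.01, so 1 + 1.407·K_p = 100.
K_p = (100 − 1)/1.407 = 70.3.

K_p = 70.3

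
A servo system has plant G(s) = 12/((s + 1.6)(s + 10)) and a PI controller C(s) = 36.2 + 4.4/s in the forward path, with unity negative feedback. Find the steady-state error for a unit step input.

0

The open loop C(s)G(s) has a pole at the origin (type 1), so the static position error constant is infinite and e_ss = 1/(1+∞) = 0.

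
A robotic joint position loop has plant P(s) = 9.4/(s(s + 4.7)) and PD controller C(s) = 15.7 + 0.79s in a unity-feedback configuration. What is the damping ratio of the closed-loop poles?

ζ = 0.499

Forward path: (15.7 + 0.79s)·9.4/(s(s+4.7)). The closed-loop characteristic equation is s² + (4.7 + 9.4·0.79)s + 9.4·15.7 = 0.
That is s² + 12.13s + 147.6 = 0, so ω_n = 12.15 rad/s and ζ = 12.13/(2·12.15) = 0.4991.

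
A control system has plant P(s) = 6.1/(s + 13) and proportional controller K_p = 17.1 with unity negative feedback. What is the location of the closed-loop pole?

Closed-loop transfer function: T(s) = K_p·P(s)/(1 + K_p·P(s)) = 104.3/(s + 13 + 104.3) = 104.3/(s + 117.3).
The closed-loop pole is at s = −117.3.

s = -117.3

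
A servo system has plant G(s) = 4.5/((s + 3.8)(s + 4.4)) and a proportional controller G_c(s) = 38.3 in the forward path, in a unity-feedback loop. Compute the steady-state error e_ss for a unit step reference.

The loop is type 0. Static position error constant K_pos = G_c(0)·G(0) = 38.3·0.2691 = 10.31.
Steady-state error to a unit step: e_ss = 1/(1+K_pos) = 1/11.31 = 0.0884.

0.0884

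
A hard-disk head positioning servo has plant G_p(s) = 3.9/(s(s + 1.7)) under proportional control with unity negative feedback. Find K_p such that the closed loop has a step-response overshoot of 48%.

K_p = 3.58

From %OS = 100·exp(−πζ/√(1−ζ²)) = 48%, ζ = −ln(0.48)/√(π²+ln²(0.48)) = 0.2275.
Characteristic equation s² + 1.7s + 3.9K_p = 0 gives ζ = 1.7/(2√(3.9K_p)).
Setting ζ = 0.2275: √(3.9K_p) = 1.7/(2·0.2275) = 3.736, so K_p = 13.96/3.9 = 3.58.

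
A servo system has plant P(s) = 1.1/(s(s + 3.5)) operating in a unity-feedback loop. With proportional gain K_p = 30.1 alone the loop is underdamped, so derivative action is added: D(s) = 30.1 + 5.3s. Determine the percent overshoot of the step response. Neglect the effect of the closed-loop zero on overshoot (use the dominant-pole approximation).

1.29%

Forward path: (30.1 + 5.3s)·1.1/(s(s+3.5)). The closed-loop characteristic equation is s² + (3.5 + 1.1·5.3)s + 1.1·30.1 = 0.
That is s² + 9.33s + 33.11 = 0, so ω_n = 5.754 rad/s and ζ = 9.33/(2·5.754) = 0.8107.
%OS = 100·exp(−πζ/√(1−ζ²)) = 1.29%.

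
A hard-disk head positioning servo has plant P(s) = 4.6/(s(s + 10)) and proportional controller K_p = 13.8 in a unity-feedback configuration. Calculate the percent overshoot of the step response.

From 1 + K_pP(s) = 0: s² + 10s + 63.48 = 0 ⇒ ω_n = 7.967, ζ = 0.6276.
%OS = 100·exp(−πζ/√(1−ζ²)) = 100·exp(−π·0.6276/√0.6062) = 7.95%.

7.95%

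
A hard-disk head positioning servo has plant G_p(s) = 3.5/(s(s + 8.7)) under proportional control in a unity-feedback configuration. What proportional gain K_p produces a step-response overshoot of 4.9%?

From %OS = 100·exp(−πζ/√(1−ζ²)) = 4.9%, ζ = −ln(0.049)/√(π²+ln²(0.049)) = 0.6925.
Characteristic equation s² + 8.7s + 3.5K_p = 0 gives ζ = 8.7/(2√(3.5K_p)).
Setting ζ = 0.6925: √(3.5K_p) = 8.7/(2·0.6925) = 6.281, so K_p = 39.45/3.5 = 11.3.

K_p = 11.3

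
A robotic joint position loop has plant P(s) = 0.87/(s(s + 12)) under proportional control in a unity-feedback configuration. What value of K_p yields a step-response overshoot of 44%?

From %OS = 100·exp(−πζ/√(1−ζ²)) = 44%, ζ = −ln(0.44)/√(π²+ln²(0.44)) = 0.2528.
Characteristic equation s² + 12s + 0.87K_p = 0 gives ζ = 12/(2√(0.87K_p)).
Setting ζ = 0.2528: √(0.87K_p) = 12/(2·0.2528) = 23.73, so K_p = 563.2/0.87 = 647.

K_p = 647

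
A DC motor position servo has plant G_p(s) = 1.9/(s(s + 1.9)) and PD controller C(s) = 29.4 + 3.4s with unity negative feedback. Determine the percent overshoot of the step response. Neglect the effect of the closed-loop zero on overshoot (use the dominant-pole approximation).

Forward path: (29.4 + 3.4s)·1.9/(s(s+1.9)). The closed-loop characteristic equation is s² + (1.9 + 1.9·3.4)s + 1.9·29.4 = 0.
That is s² + 8.36s + 55.86 = 0, so ω_n = 7.474 rad/s and ζ = 8.36/(2·7.474) = 0.5593.
%OS = 100·exp(−πζ/√(1−ζ²)) = 12%.

12%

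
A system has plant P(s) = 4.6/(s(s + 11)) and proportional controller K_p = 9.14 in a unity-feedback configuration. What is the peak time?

T_p = 0.915 s

Closed-loop characteristic equation: s² + 11s + 42.04 = 0, so ω_n = 6.484 rad/s and ζ = 11/(2·6.484) = 0.8482.
Damped frequency ω_d = ω_n√(1−ζ²) = 3.434 rad/s, so peak time T_p = π/ω_d = 0.915 s.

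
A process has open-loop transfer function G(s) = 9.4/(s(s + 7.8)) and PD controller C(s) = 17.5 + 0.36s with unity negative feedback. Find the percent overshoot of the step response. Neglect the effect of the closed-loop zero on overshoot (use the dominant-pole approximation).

21.8%

Forward path: (17.5 + 0.36s)·9.4/(s(s+7.8)). The closed-loop characteristic equation is s² + (7.8 + 9.4·0.36)s + 9.4·17.5 = 0.
That is s² + 11.18s + 164.5 = 0, so ω_n = 12.83 rad/s and ζ = 11.18/(2·12.83) = 0.436.
%OS = 100·exp(−πζ/√(1−ζ²)) = 21.8%.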